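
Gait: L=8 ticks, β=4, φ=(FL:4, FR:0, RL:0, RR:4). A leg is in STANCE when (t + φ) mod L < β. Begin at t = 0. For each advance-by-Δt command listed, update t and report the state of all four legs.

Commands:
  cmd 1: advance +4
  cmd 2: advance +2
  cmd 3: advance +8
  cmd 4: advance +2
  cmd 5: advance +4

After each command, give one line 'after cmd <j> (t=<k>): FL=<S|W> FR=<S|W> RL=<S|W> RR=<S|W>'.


after cmd 1 (t=4): FL=S FR=W RL=W RR=S
after cmd 2 (t=6): FL=S FR=W RL=W RR=S
after cmd 3 (t=14): FL=S FR=W RL=W RR=S
after cmd 4 (t=16): FL=W FR=S RL=S RR=W
after cmd 5 (t=20): FL=S FR=W RL=W RR=S

start t=0: FL=W FR=S RL=S RR=W
cmd 1: advance +4 → t=4, phase=(0,4,4,0) → FL=S FR=W RL=W RR=S
cmd 2: advance +2 → t=6, phase=(2,6,6,2) → FL=S FR=W RL=W RR=S
cmd 3: advance +8 → t=14, phase=(2,6,6,2) → FL=S FR=W RL=W RR=S
cmd 4: advance +2 → t=16, phase=(4,0,0,4) → FL=W FR=S RL=S RR=W
cmd 5: advance +4 → t=20, phase=(0,4,4,0) → FL=S FR=W RL=W RR=S


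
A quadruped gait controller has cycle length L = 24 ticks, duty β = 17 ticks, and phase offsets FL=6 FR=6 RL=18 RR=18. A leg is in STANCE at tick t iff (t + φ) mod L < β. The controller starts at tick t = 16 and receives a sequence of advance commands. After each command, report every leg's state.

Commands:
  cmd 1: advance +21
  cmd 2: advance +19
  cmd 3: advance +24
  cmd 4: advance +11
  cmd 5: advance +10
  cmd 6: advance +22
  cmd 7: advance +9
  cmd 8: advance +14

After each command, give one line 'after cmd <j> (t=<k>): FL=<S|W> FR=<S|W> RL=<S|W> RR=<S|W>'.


start t=16: FL=W FR=W RL=S RR=S
cmd 1: advance +21 → t=37, phase=(19,19,7,7) → FL=W FR=W RL=S RR=S
cmd 2: advance +19 → t=56, phase=(14,14,2,2) → FL=S FR=S RL=S RR=S
cmd 3: advance +24 → t=80, phase=(14,14,2,2) → FL=S FR=S RL=S RR=S
cmd 4: advance +11 → t=91, phase=(1,1,13,13) → FL=S FR=S RL=S RR=S
cmd 5: advance +10 → t=101, phase=(11,11,23,23) → FL=S FR=S RL=W RR=W
cmd 6: advance +22 → t=123, phase=(9,9,21,21) → FL=S FR=S RL=W RR=W
cmd 7: advance +9 → t=132, phase=(18,18,6,6) → FL=W FR=W RL=S RR=S
cmd 8: advance +14 → t=146, phase=(8,8,20,20) → FL=S FR=S RL=W RR=W

after cmd 1 (t=37): FL=W FR=W RL=S RR=S
after cmd 2 (t=56): FL=S FR=S RL=S RR=S
after cmd 3 (t=80): FL=S FR=S RL=S RR=S
after cmd 4 (t=91): FL=S FR=S RL=S RR=S
after cmd 5 (t=101): FL=S FR=S RL=W RR=W
after cmd 6 (t=123): FL=S FR=S RL=W RR=W
after cmd 7 (t=132): FL=W FR=W RL=S RR=S
after cmd 8 (t=146): FL=S FR=S RL=W RR=W


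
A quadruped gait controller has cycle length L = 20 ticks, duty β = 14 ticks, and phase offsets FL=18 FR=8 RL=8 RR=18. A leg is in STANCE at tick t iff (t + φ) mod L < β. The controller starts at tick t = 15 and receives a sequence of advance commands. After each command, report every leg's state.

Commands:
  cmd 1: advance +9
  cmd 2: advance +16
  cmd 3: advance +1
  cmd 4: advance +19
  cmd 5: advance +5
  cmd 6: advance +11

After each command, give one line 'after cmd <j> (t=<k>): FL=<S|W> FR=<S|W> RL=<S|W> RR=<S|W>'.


start t=15: FL=S FR=S RL=S RR=S
cmd 1: advance +9 → t=24, phase=(2,12,12,2) → FL=S FR=S RL=S RR=S
cmd 2: advance +16 → t=40, phase=(18,8,8,18) → FL=W FR=S RL=S RR=W
cmd 3: advance +1 → t=41, phase=(19,9,9,19) → FL=W FR=S RL=S RR=W
cmd 4: advance +19 → t=60, phase=(18,8,8,18) → FL=W FR=S RL=S RR=W
cmd 5: advance +5 → t=65, phase=(3,13,13,3) → FL=S FR=S RL=S RR=S
cmd 6: advance +11 → t=76, phase=(14,4,4,14) → FL=W FR=S RL=S RR=W

after cmd 1 (t=24): FL=S FR=S RL=S RR=S
after cmd 2 (t=40): FL=W FR=S RL=S RR=W
after cmd 3 (t=41): FL=W FR=S RL=S RR=W
after cmd 4 (t=60): FL=W FR=S RL=S RR=W
after cmd 5 (t=65): FL=S FR=S RL=S RR=S
after cmd 6 (t=76): FL=W FR=S RL=S RR=W


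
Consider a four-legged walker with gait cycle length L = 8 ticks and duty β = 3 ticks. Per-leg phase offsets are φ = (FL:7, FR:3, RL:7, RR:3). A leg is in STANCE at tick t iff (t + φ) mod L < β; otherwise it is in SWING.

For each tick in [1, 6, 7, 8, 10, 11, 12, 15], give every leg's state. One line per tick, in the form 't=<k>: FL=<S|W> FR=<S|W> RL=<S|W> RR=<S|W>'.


t=1: FL=S FR=W RL=S RR=W
t=6: FL=W FR=S RL=W RR=S
t=7: FL=W FR=S RL=W RR=S
t=8: FL=W FR=W RL=W RR=W
t=10: FL=S FR=W RL=S RR=W
t=11: FL=S FR=W RL=S RR=W
t=12: FL=W FR=W RL=W RR=W
t=15: FL=W FR=S RL=W RR=S

t=1: phase=(0,4,0,4) vs β=3 → FL=S FR=W RL=S RR=W
t=6: phase=(5,1,5,1) vs β=3 → FL=W FR=S RL=W RR=S
t=7: phase=(6,2,6,2) vs β=3 → FL=W FR=S RL=W RR=S
t=8: phase=(7,3,7,3) vs β=3 → FL=W FR=W RL=W RR=W
t=10: phase=(1,5,1,5) vs β=3 → FL=S FR=W RL=S RR=W
t=11: phase=(2,6,2,6) vs β=3 → FL=S FR=W RL=S RR=W
t=12: phase=(3,7,3,7) vs β=3 → FL=W FR=W RL=W RR=W
t=15: phase=(6,2,6,2) vs β=3 → FL=W FR=S RL=W RR=S


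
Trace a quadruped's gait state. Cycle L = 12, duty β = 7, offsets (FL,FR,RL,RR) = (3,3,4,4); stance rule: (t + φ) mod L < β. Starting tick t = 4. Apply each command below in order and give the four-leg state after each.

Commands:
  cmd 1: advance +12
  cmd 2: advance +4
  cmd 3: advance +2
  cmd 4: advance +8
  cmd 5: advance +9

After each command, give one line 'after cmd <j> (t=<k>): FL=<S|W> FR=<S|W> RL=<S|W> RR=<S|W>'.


start t=4: FL=W FR=W RL=W RR=W
cmd 1: advance +12 → t=16, phase=(7,7,8,8) → FL=W FR=W RL=W RR=W
cmd 2: advance +4 → t=20, phase=(11,11,0,0) → FL=W FR=W RL=S RR=S
cmd 3: advance +2 → t=22, phase=(1,1,2,2) → FL=S FR=S RL=S RR=S
cmd 4: advance +8 → t=30, phase=(9,9,10,10) → FL=W FR=W RL=W RR=W
cmd 5: advance +9 → t=39, phase=(6,6,7,7) → FL=S FR=S RL=W RR=W

after cmd 1 (t=16): FL=W FR=W RL=W RR=W
after cmd 2 (t=20): FL=W FR=W RL=S RR=S
after cmd 3 (t=22): FL=S FR=S RL=S RR=S
after cmd 4 (t=30): FL=W FR=W RL=W RR=W
after cmd 5 (t=39): FL=S FR=S RL=W RR=W


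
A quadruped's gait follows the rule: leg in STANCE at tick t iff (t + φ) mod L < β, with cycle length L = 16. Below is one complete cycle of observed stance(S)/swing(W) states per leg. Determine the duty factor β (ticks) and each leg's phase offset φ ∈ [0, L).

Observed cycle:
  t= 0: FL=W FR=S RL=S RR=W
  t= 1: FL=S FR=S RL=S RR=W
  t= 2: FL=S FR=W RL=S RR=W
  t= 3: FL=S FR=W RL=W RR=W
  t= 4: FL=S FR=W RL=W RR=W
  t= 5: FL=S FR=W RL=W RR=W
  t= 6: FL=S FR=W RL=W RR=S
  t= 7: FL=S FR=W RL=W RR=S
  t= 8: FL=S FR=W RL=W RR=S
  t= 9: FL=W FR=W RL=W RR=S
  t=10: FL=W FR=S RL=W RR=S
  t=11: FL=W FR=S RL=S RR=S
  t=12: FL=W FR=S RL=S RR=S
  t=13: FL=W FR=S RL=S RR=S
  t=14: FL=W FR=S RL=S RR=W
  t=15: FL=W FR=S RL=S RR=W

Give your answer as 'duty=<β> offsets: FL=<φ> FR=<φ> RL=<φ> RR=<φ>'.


duty β = stance ticks per leg = 8
FL: stance ticks = 8; W→S at t=1 → φ=15
FR: stance ticks = 8; W→S at t=10 → φ=6
RL: stance ticks = 8; W→S at t=11 → φ=5
RR: stance ticks = 8; W→S at t=6 → φ=10

duty=8 offsets: FL=15 FR=6 RL=5 RR=10


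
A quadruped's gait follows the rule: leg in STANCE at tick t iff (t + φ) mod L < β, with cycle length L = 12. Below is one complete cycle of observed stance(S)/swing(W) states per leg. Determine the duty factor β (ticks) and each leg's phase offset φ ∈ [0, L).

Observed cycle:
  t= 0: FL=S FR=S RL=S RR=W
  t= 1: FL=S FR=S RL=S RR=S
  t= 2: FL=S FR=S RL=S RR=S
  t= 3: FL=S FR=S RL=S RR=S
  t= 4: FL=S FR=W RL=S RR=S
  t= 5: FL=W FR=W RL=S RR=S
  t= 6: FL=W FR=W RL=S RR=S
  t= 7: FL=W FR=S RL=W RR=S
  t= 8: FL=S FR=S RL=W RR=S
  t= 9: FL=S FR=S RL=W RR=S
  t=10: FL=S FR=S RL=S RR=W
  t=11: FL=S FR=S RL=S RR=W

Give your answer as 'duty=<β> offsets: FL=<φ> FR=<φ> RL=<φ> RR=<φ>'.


duty=9 offsets: FL=4 FR=5 RL=2 RR=11

duty β = stance ticks per leg = 9
FL: stance ticks = 9; W→S at t=8 → φ=4
FR: stance ticks = 9; W→S at t=7 → φ=5
RL: stance ticks = 9; W→S at t=10 → φ=2
RR: stance ticks = 9; W→S at t=1 → φ=11


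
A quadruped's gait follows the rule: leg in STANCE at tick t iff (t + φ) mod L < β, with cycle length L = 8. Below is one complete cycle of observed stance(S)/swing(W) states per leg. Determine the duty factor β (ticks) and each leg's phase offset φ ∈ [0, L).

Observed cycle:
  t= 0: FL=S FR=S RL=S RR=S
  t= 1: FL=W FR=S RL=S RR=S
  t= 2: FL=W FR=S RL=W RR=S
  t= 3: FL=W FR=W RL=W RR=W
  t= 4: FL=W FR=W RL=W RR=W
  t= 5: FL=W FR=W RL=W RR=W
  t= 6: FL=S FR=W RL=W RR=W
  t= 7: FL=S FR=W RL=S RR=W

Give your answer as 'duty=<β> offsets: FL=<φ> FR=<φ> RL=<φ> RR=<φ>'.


duty β = stance ticks per leg = 3
FL: stance ticks = 3; W→S at t=6 → φ=2
FR: stance ticks = 3; W→S at t=0 → φ=0
RL: stance ticks = 3; W→S at t=7 → φ=1
RR: stance ticks = 3; W→S at t=0 → φ=0

duty=3 offsets: FL=2 FR=0 RL=1 RR=0


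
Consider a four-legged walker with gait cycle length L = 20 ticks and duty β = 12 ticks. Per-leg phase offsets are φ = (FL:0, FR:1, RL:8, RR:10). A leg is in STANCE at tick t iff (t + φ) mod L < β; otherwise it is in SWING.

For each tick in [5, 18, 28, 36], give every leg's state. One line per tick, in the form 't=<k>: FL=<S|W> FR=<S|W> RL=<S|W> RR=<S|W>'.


t=5: FL=S FR=S RL=W RR=W
t=18: FL=W FR=W RL=S RR=S
t=28: FL=S FR=S RL=W RR=W
t=36: FL=W FR=W RL=S RR=S

t=5: phase=(5,6,13,15) vs β=12 → FL=S FR=S RL=W RR=W
t=18: phase=(18,19,6,8) vs β=12 → FL=W FR=W RL=S RR=S
t=28: phase=(8,9,16,18) vs β=12 → FL=S FR=S RL=W RR=W
t=36: phase=(16,17,4,6) vs β=12 → FL=W FR=W RL=S RR=S


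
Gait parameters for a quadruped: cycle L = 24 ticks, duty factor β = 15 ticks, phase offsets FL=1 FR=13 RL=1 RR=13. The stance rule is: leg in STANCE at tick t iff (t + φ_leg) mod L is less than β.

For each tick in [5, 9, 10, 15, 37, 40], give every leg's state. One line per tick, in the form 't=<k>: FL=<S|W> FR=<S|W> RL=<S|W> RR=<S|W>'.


t=5: phase=(6,18,6,18) vs β=15 → FL=S FR=W RL=S RR=W
t=9: phase=(10,22,10,22) vs β=15 → FL=S FR=W RL=S RR=W
t=10: phase=(11,23,11,23) vs β=15 → FL=S FR=W RL=S RR=W
t=15: phase=(16,4,16,4) vs β=15 → FL=W FR=S RL=W RR=S
t=37: phase=(14,2,14,2) vs β=15 → FL=S FR=S RL=S RR=S
t=40: phase=(17,5,17,5) vs β=15 → FL=W FR=S RL=W RR=S

t=5: FL=S FR=W RL=S RR=W
t=9: FL=S FR=W RL=S RR=W
t=10: FL=S FR=W RL=S RR=W
t=15: FL=W FR=S RL=W RR=S
t=37: FL=S FR=S RL=S RR=S
t=40: FL=W FR=S RL=W RR=S


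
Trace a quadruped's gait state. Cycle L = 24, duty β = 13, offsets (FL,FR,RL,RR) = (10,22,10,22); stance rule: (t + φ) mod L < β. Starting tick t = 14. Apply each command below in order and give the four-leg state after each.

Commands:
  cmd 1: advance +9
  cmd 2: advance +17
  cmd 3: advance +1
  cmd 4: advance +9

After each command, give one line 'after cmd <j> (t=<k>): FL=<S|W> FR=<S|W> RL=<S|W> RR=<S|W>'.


after cmd 1 (t=23): FL=S FR=W RL=S RR=W
after cmd 2 (t=40): FL=S FR=W RL=S RR=W
after cmd 3 (t=41): FL=S FR=W RL=S RR=W
after cmd 4 (t=50): FL=S FR=S RL=S RR=S

start t=14: FL=S FR=S RL=S RR=S
cmd 1: advance +9 → t=23, phase=(9,21,9,21) → FL=S FR=W RL=S RR=W
cmd 2: advance +17 → t=40, phase=(2,14,2,14) → FL=S FR=W RL=S RR=W
cmd 3: advance +1 → t=41, phase=(3,15,3,15) → FL=S FR=W RL=S RR=W
cmd 4: advance +9 → t=50, phase=(12,0,12,0) → FL=S FR=S RL=S RR=S


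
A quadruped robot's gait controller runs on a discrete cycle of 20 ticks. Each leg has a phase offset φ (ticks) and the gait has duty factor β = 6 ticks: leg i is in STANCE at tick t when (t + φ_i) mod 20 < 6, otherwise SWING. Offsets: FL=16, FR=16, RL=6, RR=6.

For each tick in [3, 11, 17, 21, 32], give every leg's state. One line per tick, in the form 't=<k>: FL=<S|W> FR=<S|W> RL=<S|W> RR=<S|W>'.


t=3: phase=(19,19,9,9) vs β=6 → FL=W FR=W RL=W RR=W
t=11: phase=(7,7,17,17) vs β=6 → FL=W FR=W RL=W RR=W
t=17: phase=(13,13,3,3) vs β=6 → FL=W FR=W RL=S RR=S
t=21: phase=(17,17,7,7) vs β=6 → FL=W FR=W RL=W RR=W
t=32: phase=(8,8,18,18) vs β=6 → FL=W FR=W RL=W RR=W

t=3: FL=W FR=W RL=W RR=W
t=11: FL=W FR=W RL=W RR=W
t=17: FL=W FR=W RL=S RR=S
t=21: FL=W FR=W RL=W RR=W
t=32: FL=W FR=W RL=W RR=W


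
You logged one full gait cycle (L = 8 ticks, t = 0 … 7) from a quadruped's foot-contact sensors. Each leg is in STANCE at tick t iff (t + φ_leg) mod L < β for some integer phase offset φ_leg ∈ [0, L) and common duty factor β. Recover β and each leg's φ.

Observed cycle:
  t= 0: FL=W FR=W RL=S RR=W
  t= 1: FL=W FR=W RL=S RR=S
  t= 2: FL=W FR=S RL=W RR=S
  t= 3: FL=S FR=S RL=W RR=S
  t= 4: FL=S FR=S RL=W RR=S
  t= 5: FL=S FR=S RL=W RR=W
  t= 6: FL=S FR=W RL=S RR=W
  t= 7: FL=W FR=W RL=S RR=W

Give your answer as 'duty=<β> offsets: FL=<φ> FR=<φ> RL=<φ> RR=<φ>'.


duty β = stance ticks per leg = 4
FL: stance ticks = 4; W→S at t=3 → φ=5
FR: stance ticks = 4; W→S at t=2 → φ=6
RL: stance ticks = 4; W→S at t=6 → φ=2
RR: stance ticks = 4; W→S at t=1 → φ=7

duty=4 offsets: FL=5 FR=6 RL=2 RR=7


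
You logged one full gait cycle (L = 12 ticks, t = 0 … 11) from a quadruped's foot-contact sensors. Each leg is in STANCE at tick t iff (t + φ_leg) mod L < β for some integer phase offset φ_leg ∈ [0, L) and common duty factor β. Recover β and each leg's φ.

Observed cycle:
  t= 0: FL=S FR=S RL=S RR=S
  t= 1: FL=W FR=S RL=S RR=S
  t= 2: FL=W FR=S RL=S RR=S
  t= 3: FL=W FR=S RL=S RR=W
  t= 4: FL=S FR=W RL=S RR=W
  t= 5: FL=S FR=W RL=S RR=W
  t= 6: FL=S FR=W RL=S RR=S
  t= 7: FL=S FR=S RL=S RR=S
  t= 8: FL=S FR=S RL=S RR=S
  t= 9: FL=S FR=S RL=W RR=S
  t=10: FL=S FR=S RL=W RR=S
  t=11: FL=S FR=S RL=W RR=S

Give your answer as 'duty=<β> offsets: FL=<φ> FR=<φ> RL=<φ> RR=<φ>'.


duty=9 offsets: FL=8 FR=5 RL=0 RR=6

duty β = stance ticks per leg = 9
FL: stance ticks = 9; W→S at t=4 → φ=8
FR: stance ticks = 9; W→S at t=7 → φ=5
RL: stance ticks = 9; W→S at t=0 → φ=0
RR: stance ticks = 9; W→S at t=6 → φ=6


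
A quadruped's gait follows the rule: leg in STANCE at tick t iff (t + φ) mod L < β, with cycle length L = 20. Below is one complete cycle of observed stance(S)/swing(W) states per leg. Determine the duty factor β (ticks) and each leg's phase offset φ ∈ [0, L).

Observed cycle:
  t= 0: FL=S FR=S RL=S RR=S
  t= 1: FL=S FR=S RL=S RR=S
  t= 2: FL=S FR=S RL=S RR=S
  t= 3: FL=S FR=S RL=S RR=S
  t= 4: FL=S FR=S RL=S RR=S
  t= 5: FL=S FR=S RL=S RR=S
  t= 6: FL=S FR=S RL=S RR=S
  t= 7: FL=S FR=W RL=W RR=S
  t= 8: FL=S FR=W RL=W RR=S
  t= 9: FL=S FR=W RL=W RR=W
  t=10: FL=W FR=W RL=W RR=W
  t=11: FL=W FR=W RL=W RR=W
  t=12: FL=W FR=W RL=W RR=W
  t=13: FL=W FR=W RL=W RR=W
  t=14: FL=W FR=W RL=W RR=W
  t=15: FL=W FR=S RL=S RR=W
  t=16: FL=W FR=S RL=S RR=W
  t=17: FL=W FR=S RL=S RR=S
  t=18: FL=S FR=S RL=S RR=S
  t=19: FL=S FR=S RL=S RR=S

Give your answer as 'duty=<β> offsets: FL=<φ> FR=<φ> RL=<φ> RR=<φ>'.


duty β = stance ticks per leg = 12
FL: stance ticks = 12; W→S at t=18 → φ=2
FR: stance ticks = 12; W→S at t=15 → φ=5
RL: stance ticks = 12; W→S at t=15 → φ=5
RR: stance ticks = 12; W→S at t=17 → φ=3

duty=12 offsets: FL=2 FR=5 RL=5 RR=3


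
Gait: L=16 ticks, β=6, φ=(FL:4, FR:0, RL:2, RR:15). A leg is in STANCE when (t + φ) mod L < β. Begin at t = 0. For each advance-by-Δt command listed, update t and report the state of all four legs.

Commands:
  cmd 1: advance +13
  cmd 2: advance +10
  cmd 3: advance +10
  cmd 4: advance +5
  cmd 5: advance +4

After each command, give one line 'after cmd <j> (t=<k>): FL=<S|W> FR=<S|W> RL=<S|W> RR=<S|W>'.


start t=0: FL=S FR=S RL=S RR=W
cmd 1: advance +13 → t=13, phase=(1,13,15,12) → FL=S FR=W RL=W RR=W
cmd 2: advance +10 → t=23, phase=(11,7,9,6) → FL=W FR=W RL=W RR=W
cmd 3: advance +10 → t=33, phase=(5,1,3,0) → FL=S FR=S RL=S RR=S
cmd 4: advance +5 → t=38, phase=(10,6,8,5) → FL=W FR=W RL=W RR=S
cmd 5: advance +4 → t=42, phase=(14,10,12,9) → FL=W FR=W RL=W RR=W

after cmd 1 (t=13): FL=S FR=W RL=W RR=W
after cmd 2 (t=23): FL=W FR=W RL=W RR=W
after cmd 3 (t=33): FL=S FR=S RL=S RR=S
after cmd 4 (t=38): FL=W FR=W RL=W RR=S
after cmd 5 (t=42): FL=W FR=W RL=W RR=W


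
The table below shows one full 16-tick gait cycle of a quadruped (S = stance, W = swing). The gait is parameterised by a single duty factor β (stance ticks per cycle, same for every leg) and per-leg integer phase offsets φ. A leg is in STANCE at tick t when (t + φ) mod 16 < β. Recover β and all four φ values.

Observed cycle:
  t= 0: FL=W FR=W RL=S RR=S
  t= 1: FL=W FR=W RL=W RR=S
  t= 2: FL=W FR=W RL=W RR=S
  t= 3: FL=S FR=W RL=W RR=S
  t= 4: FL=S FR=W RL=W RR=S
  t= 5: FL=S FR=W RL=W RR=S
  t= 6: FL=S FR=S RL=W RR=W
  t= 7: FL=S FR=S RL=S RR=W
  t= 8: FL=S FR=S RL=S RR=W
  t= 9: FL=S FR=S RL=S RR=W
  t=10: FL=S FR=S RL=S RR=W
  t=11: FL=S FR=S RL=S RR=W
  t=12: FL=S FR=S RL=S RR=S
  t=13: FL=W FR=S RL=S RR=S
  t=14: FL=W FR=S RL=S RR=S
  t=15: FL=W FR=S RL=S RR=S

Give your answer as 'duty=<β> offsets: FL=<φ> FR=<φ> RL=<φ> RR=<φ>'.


duty β = stance ticks per leg = 10
FL: stance ticks = 10; W→S at t=3 → φ=13
FR: stance ticks = 10; W→S at t=6 → φ=10
RL: stance ticks = 10; W→S at t=7 → φ=9
RR: stance ticks = 10; W→S at t=12 → φ=4

duty=10 offsets: FL=13 FR=10 RL=9 RR=4


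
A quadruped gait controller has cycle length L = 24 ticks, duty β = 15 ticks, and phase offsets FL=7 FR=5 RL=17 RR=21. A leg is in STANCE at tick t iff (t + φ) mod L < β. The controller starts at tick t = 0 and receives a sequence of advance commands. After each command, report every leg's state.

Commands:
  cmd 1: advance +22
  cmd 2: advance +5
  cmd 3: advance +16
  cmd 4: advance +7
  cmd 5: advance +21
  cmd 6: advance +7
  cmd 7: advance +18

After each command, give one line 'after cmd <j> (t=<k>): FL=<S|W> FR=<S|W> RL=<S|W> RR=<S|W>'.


start t=0: FL=S FR=S RL=W RR=W
cmd 1: advance +22 → t=22, phase=(5,3,15,19) → FL=S FR=S RL=W RR=W
cmd 2: advance +5 → t=27, phase=(10,8,20,0) → FL=S FR=S RL=W RR=S
cmd 3: advance +16 → t=43, phase=(2,0,12,16) → FL=S FR=S RL=S RR=W
cmd 4: advance +7 → t=50, phase=(9,7,19,23) → FL=S FR=S RL=W RR=W
cmd 5: advance +21 → t=71, phase=(6,4,16,20) → FL=S FR=S RL=W RR=W
cmd 6: advance +7 → t=78, phase=(13,11,23,3) → FL=S FR=S RL=W RR=S
cmd 7: advance +18 → t=96, phase=(7,5,17,21) → FL=S FR=S RL=W RR=W

after cmd 1 (t=22): FL=S FR=S RL=W RR=W
after cmd 2 (t=27): FL=S FR=S RL=W RR=S
after cmd 3 (t=43): FL=S FR=S RL=S RR=W
after cmd 4 (t=50): FL=S FR=S RL=W RR=W
after cmd 5 (t=71): FL=S FR=S RL=W RR=W
after cmd 6 (t=78): FL=S FR=S RL=W RR=S
after cmd 7 (t=96): FL=S FR=S RL=W RR=W


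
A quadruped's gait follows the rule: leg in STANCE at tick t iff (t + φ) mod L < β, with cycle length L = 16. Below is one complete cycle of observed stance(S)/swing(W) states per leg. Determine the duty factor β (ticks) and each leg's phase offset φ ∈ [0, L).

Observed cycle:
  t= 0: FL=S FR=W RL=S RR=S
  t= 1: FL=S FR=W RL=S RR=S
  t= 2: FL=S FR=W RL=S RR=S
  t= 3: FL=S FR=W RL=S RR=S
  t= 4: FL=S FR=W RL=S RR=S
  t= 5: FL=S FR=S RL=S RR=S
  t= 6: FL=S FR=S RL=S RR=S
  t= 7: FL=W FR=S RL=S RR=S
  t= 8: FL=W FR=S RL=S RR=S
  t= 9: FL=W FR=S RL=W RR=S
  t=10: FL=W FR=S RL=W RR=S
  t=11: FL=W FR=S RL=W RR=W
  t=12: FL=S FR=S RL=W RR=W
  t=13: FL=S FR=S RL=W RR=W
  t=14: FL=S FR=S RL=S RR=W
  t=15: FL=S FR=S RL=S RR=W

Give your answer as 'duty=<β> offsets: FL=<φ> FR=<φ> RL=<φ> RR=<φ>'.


duty β = stance ticks per leg = 11
FL: stance ticks = 11; W→S at t=12 → φ=4
FR: stance ticks = 11; W→S at t=5 → φ=11
RL: stance ticks = 11; W→S at t=14 → φ=2
RR: stance ticks = 11; W→S at t=0 → φ=0

duty=11 offsets: FL=4 FR=11 RL=2 RR=0


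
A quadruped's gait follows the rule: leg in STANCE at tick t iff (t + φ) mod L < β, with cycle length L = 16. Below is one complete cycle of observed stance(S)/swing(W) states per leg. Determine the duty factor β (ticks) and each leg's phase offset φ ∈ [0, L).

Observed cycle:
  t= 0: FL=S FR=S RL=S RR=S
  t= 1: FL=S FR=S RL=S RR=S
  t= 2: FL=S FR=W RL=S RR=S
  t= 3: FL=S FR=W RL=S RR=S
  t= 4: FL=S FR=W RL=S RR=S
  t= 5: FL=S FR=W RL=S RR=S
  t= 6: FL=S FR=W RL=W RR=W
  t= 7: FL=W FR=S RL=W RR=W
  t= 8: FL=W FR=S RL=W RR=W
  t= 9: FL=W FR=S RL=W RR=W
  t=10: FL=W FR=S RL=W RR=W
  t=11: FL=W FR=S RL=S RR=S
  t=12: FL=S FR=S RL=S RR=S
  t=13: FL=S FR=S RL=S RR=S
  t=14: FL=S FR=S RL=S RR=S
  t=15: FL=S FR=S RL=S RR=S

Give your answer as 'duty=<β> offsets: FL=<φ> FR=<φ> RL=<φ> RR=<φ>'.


duty β = stance ticks per leg = 11
FL: stance ticks = 11; W→S at t=12 → φ=4
FR: stance ticks = 11; W→S at t=7 → φ=9
RL: stance ticks = 11; W→S at t=11 → φ=5
RR: stance ticks = 11; W→S at t=11 → φ=5

duty=11 offsets: FL=4 FR=9 RL=5 RR=5


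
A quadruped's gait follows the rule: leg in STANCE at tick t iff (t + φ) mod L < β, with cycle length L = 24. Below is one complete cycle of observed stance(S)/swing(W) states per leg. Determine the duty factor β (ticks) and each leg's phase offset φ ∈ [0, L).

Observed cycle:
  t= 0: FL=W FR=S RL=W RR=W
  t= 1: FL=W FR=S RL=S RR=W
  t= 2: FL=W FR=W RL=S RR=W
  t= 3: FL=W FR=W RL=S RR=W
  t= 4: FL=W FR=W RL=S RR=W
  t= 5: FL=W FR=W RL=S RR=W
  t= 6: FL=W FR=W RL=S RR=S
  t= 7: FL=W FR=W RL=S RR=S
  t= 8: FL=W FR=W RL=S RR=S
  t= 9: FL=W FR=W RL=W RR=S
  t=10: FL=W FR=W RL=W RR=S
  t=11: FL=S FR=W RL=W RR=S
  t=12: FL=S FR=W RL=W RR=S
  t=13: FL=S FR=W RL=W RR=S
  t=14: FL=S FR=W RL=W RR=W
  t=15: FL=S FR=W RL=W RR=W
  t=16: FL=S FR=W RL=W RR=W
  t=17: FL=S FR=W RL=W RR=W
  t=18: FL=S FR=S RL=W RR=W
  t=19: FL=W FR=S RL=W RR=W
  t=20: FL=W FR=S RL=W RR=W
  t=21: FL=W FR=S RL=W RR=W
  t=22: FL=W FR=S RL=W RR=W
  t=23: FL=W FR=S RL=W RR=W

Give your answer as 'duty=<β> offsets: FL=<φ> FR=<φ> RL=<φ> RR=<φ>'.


duty β = stance ticks per leg = 8
FL: stance ticks = 8; W→S at t=11 → φ=13
FR: stance ticks = 8; W→S at t=18 → φ=6
RL: stance ticks = 8; W→S at t=1 → φ=23
RR: stance ticks = 8; W→S at t=6 → φ=18

duty=8 offsets: FL=13 FR=6 RL=23 RR=18


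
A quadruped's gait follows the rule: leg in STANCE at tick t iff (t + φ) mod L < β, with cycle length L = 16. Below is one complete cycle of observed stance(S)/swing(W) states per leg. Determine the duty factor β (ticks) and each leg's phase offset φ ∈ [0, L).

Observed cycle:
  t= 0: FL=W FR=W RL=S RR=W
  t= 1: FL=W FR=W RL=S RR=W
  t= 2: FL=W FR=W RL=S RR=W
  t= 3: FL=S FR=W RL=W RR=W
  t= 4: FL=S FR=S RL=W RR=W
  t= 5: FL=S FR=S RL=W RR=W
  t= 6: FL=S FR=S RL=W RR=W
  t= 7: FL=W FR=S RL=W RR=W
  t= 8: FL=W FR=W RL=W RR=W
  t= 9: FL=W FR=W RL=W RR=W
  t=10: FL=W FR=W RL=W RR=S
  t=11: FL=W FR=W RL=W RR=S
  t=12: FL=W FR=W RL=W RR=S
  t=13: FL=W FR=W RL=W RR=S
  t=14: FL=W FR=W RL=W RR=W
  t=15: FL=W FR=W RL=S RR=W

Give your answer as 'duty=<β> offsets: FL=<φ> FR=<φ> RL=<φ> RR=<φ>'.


duty=4 offsets: FL=13 FR=12 RL=1 RR=6

duty β = stance ticks per leg = 4
FL: stance ticks = 4; W→S at t=3 → φ=13
FR: stance ticks = 4; W→S at t=4 → φ=12
RL: stance ticks = 4; W→S at t=15 → φ=1
RR: stance ticks = 4; W→S at t=10 → φ=6


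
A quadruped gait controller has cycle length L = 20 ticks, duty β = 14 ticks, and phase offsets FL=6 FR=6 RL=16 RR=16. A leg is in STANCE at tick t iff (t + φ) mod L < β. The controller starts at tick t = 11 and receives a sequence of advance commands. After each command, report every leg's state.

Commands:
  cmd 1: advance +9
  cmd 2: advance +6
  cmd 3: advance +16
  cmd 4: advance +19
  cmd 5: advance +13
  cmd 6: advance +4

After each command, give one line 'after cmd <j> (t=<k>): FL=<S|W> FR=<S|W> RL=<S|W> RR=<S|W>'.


after cmd 1 (t=20): FL=S FR=S RL=W RR=W
after cmd 2 (t=26): FL=S FR=S RL=S RR=S
after cmd 3 (t=42): FL=S FR=S RL=W RR=W
after cmd 4 (t=61): FL=S FR=S RL=W RR=W
after cmd 5 (t=74): FL=S FR=S RL=S RR=S
after cmd 6 (t=78): FL=S FR=S RL=W RR=W

start t=11: FL=W FR=W RL=S RR=S
cmd 1: advance +9 → t=20, phase=(6,6,16,16) → FL=S FR=S RL=W RR=W
cmd 2: advance +6 → t=26, phase=(12,12,2,2) → FL=S FR=S RL=S RR=S
cmd 3: advance +16 → t=42, phase=(8,8,18,18) → FL=S FR=S RL=W RR=W
cmd 4: advance +19 → t=61, phase=(7,7,17,17) → FL=S FR=S RL=W RR=W
cmd 5: advance +13 → t=74, phase=(0,0,10,10) → FL=S FR=S RL=S RR=S
cmd 6: advance +4 → t=78, phase=(4,4,14,14) → FL=S FR=S RL=W RR=W


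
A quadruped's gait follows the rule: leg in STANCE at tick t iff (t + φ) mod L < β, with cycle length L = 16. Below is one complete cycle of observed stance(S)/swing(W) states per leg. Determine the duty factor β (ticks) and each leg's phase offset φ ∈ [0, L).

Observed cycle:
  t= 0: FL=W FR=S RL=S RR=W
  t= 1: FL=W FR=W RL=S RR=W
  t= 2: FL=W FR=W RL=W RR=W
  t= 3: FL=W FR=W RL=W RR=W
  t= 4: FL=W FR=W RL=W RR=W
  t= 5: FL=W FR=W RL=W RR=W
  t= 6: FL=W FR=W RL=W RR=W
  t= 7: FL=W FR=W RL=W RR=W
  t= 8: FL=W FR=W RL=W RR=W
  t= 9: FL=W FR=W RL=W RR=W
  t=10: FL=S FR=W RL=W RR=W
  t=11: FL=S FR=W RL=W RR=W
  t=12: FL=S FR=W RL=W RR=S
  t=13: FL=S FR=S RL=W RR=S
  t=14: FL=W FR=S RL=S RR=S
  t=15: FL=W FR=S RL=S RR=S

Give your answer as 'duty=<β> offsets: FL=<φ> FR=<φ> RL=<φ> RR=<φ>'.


duty=4 offsets: FL=6 FR=3 RL=2 RR=4

duty β = stance ticks per leg = 4
FL: stance ticks = 4; W→S at t=10 → φ=6
FR: stance ticks = 4; W→S at t=13 → φ=3
RL: stance ticks = 4; W→S at t=14 → φ=2
RR: stance ticks = 4; W→S at t=12 → φ=4


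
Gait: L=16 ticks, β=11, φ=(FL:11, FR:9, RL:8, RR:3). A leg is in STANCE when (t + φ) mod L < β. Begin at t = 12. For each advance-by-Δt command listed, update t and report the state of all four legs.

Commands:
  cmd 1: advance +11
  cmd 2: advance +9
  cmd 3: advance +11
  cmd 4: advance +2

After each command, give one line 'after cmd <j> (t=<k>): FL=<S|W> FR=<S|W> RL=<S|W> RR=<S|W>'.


start t=12: FL=S FR=S RL=S RR=W
cmd 1: advance +11 → t=23, phase=(2,0,15,10) → FL=S FR=S RL=W RR=S
cmd 2: advance +9 → t=32, phase=(11,9,8,3) → FL=W FR=S RL=S RR=S
cmd 3: advance +11 → t=43, phase=(6,4,3,14) → FL=S FR=S RL=S RR=W
cmd 4: advance +2 → t=45, phase=(8,6,5,0) → FL=S FR=S RL=S RR=S

after cmd 1 (t=23): FL=S FR=S RL=W RR=S
after cmd 2 (t=32): FL=W FR=S RL=S RR=S
after cmd 3 (t=43): FL=S FR=S RL=S RR=W
after cmd 4 (t=45): FL=S FR=S RL=S RR=S


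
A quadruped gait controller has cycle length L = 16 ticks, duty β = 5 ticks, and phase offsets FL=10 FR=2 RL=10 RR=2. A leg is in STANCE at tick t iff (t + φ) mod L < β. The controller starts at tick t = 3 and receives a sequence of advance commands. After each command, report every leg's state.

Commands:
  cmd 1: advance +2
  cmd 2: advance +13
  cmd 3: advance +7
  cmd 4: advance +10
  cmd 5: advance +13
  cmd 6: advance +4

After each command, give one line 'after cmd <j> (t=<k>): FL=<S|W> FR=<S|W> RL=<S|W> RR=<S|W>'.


start t=3: FL=W FR=W RL=W RR=W
cmd 1: advance +2 → t=5, phase=(15,7,15,7) → FL=W FR=W RL=W RR=W
cmd 2: advance +13 → t=18, phase=(12,4,12,4) → FL=W FR=S RL=W RR=S
cmd 3: advance +7 → t=25, phase=(3,11,3,11) → FL=S FR=W RL=S RR=W
cmd 4: advance +10 → t=35, phase=(13,5,13,5) → FL=W FR=W RL=W RR=W
cmd 5: advance +13 → t=48, phase=(10,2,10,2) → FL=W FR=S RL=W RR=S
cmd 6: advance +4 → t=52, phase=(14,6,14,6) → FL=W FR=W RL=W RR=W

after cmd 1 (t=5): FL=W FR=W RL=W RR=W
after cmd 2 (t=18): FL=W FR=S RL=W RR=S
after cmd 3 (t=25): FL=S FR=W RL=S RR=W
after cmd 4 (t=35): FL=W FR=W RL=W RR=W
after cmd 5 (t=48): FL=W FR=S RL=W RR=S
after cmd 6 (t=52): FL=W FR=W RL=W RR=W


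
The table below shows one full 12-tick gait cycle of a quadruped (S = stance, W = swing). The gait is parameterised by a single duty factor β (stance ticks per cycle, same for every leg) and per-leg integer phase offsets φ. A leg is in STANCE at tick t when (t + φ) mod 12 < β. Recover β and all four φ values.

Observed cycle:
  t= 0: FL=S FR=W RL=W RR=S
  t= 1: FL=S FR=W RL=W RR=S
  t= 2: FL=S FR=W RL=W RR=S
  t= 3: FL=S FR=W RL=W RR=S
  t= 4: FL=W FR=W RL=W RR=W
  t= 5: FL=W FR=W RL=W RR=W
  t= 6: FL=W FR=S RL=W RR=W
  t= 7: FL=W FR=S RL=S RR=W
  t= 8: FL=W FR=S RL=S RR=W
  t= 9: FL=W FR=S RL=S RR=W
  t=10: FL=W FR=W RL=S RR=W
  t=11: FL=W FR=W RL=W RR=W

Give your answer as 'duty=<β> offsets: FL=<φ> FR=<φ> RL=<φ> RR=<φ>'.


duty=4 offsets: FL=0 FR=6 RL=5 RR=0

duty β = stance ticks per leg = 4
FL: stance ticks = 4; W→S at t=0 → φ=0
FR: stance ticks = 4; W→S at t=6 → φ=6
RL: stance ticks = 4; W→S at t=7 → φ=5
RR: stance ticks = 4; W→S at t=0 → φ=0


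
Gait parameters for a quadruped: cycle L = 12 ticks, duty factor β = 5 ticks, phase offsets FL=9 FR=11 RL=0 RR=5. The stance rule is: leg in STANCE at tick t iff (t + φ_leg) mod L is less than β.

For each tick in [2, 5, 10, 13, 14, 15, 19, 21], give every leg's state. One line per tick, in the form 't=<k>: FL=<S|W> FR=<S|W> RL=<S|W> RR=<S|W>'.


t=2: FL=W FR=S RL=S RR=W
t=5: FL=S FR=S RL=W RR=W
t=10: FL=W FR=W RL=W RR=S
t=13: FL=W FR=S RL=S RR=W
t=14: FL=W FR=S RL=S RR=W
t=15: FL=S FR=S RL=S RR=W
t=19: FL=S FR=W RL=W RR=S
t=21: FL=W FR=W RL=W RR=S

t=2: phase=(11,1,2,7) vs β=5 → FL=W FR=S RL=S RR=W
t=5: phase=(2,4,5,10) vs β=5 → FL=S FR=S RL=W RR=W
t=10: phase=(7,9,10,3) vs β=5 → FL=W FR=W RL=W RR=S
t=13: phase=(10,0,1,6) vs β=5 → FL=W FR=S RL=S RR=W
t=14: phase=(11,1,2,7) vs β=5 → FL=W FR=S RL=S RR=W
t=15: phase=(0,2,3,8) vs β=5 → FL=S FR=S RL=S RR=W
t=19: phase=(4,6,7,0) vs β=5 → FL=S FR=W RL=W RR=S
t=21: phase=(6,8,9,2) vs β=5 → FL=W FR=W RL=W RR=S


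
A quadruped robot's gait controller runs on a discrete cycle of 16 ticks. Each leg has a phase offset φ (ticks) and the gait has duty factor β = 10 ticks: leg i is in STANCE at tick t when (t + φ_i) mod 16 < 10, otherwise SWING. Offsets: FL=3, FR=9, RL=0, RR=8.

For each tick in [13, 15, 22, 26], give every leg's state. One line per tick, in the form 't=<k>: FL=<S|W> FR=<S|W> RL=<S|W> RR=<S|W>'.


t=13: FL=S FR=S RL=W RR=S
t=15: FL=S FR=S RL=W RR=S
t=22: FL=S FR=W RL=S RR=W
t=26: FL=W FR=S RL=W RR=S

t=13: phase=(0,6,13,5) vs β=10 → FL=S FR=S RL=W RR=S
t=15: phase=(2,8,15,7) vs β=10 → FL=S FR=S RL=W RR=S
t=22: phase=(9,15,6,14) vs β=10 → FL=S FR=W RL=S RR=W
t=26: phase=(13,3,10,2) vs β=10 → FL=W FR=S RL=W RR=S


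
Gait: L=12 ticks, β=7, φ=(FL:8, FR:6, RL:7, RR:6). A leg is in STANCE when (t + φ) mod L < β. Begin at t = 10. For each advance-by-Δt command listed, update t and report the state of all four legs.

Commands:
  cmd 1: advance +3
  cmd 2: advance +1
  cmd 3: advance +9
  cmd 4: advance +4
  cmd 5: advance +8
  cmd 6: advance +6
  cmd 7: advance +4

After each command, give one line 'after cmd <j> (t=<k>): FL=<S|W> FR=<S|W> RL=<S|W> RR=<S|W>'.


after cmd 1 (t=13): FL=W FR=W RL=W RR=W
after cmd 2 (t=14): FL=W FR=W RL=W RR=W
after cmd 3 (t=23): FL=W FR=S RL=S RR=S
after cmd 4 (t=27): FL=W FR=W RL=W RR=W
after cmd 5 (t=35): FL=W FR=S RL=S RR=S
after cmd 6 (t=41): FL=S FR=W RL=S RR=W
after cmd 7 (t=45): FL=S FR=S RL=S RR=S

start t=10: FL=S FR=S RL=S RR=S
cmd 1: advance +3 → t=13, phase=(9,7,8,7) → FL=W FR=W RL=W RR=W
cmd 2: advance +1 → t=14, phase=(10,8,9,8) → FL=W FR=W RL=W RR=W
cmd 3: advance +9 → t=23, phase=(7,5,6,5) → FL=W FR=S RL=S RR=S
cmd 4: advance +4 → t=27, phase=(11,9,10,9) → FL=W FR=W RL=W RR=W
cmd 5: advance +8 → t=35, phase=(7,5,6,5) → FL=W FR=S RL=S RR=S
cmd 6: advance +6 → t=41, phase=(1,11,0,11) → FL=S FR=W RL=S RR=W
cmd 7: advance +4 → t=45, phase=(5,3,4,3) → FL=S FR=S RL=S RR=S


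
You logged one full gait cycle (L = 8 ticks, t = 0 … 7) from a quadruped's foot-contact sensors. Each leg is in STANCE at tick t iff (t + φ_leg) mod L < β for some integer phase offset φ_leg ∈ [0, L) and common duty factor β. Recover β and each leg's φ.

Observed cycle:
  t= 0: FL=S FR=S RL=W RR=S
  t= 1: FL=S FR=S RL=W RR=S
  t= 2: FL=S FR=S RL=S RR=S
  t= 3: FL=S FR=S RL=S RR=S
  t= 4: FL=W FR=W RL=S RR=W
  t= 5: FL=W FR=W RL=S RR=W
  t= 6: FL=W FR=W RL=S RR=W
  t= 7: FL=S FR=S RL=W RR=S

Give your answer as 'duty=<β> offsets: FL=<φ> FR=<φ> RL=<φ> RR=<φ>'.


duty β = stance ticks per leg = 5
FL: stance ticks = 5; W→S at t=7 → φ=1
FR: stance ticks = 5; W→S at t=7 → φ=1
RL: stance ticks = 5; W→S at t=2 → φ=6
RR: stance ticks = 5; W→S at t=7 → φ=1

duty=5 offsets: FL=1 FR=1 RL=6 RR=1


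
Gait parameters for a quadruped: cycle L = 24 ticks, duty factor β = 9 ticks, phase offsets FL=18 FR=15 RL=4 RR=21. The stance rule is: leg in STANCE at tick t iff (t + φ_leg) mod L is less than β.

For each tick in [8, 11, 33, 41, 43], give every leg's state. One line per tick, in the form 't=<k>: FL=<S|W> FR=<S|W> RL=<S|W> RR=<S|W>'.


t=8: phase=(2,23,12,5) vs β=9 → FL=S FR=W RL=W RR=S
t=11: phase=(5,2,15,8) vs β=9 → FL=S FR=S RL=W RR=S
t=33: phase=(3,0,13,6) vs β=9 → FL=S FR=S RL=W RR=S
t=41: phase=(11,8,21,14) vs β=9 → FL=W FR=S RL=W RR=W
t=43: phase=(13,10,23,16) vs β=9 → FL=W FR=W RL=W RR=W

t=8: FL=S FR=W RL=W RR=S
t=11: FL=S FR=S RL=W RR=S
t=33: FL=S FR=S RL=W RR=S
t=41: FL=W FR=S RL=W RR=W
t=43: FL=W FR=W RL=W RR=W


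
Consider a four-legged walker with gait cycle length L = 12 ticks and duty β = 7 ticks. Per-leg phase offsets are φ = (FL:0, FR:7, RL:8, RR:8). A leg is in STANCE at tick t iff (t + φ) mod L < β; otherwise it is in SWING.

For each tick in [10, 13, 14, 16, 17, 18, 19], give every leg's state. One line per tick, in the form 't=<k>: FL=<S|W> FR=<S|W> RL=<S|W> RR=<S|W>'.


t=10: FL=W FR=S RL=S RR=S
t=13: FL=S FR=W RL=W RR=W
t=14: FL=S FR=W RL=W RR=W
t=16: FL=S FR=W RL=S RR=S
t=17: FL=S FR=S RL=S RR=S
t=18: FL=S FR=S RL=S RR=S
t=19: FL=W FR=S RL=S RR=S

t=10: phase=(10,5,6,6) vs β=7 → FL=W FR=S RL=S RR=S
t=13: phase=(1,8,9,9) vs β=7 → FL=S FR=W RL=W RR=W
t=14: phase=(2,9,10,10) vs β=7 → FL=S FR=W RL=W RR=W
t=16: phase=(4,11,0,0) vs β=7 → FL=S FR=W RL=S RR=S
t=17: phase=(5,0,1,1) vs β=7 → FL=S FR=S RL=S RR=S
t=18: phase=(6,1,2,2) vs β=7 → FL=S FR=S RL=S RR=S
t=19: phase=(7,2,3,3) vs β=7 → FL=W FR=S RL=S RR=S


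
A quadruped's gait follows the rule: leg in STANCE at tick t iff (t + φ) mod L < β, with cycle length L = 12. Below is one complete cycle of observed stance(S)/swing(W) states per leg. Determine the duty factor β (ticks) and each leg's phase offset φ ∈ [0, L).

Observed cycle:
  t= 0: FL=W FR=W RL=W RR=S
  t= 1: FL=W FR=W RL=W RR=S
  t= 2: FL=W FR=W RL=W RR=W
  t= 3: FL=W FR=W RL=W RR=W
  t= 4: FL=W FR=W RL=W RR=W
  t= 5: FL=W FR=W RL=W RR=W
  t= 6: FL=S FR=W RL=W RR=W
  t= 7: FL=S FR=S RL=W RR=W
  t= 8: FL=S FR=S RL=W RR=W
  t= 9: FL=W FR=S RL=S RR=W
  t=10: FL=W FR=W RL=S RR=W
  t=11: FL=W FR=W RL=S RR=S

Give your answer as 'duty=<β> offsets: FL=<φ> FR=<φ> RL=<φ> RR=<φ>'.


duty β = stance ticks per leg = 3
FL: stance ticks = 3; W→S at t=6 → φ=6
FR: stance ticks = 3; W→S at t=7 → φ=5
RL: stance ticks = 3; W→S at t=9 → φ=3
RR: stance ticks = 3; W→S at t=11 → φ=1

duty=3 offsets: FL=6 FR=5 RL=3 RR=1


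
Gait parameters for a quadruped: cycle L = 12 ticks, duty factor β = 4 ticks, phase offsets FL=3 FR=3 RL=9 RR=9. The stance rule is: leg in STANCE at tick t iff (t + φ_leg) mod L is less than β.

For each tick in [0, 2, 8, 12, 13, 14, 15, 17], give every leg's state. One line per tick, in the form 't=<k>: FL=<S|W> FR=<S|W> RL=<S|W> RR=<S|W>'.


t=0: phase=(3,3,9,9) vs β=4 → FL=S FR=S RL=W RR=W
t=2: phase=(5,5,11,11) vs β=4 → FL=W FR=W RL=W RR=W
t=8: phase=(11,11,5,5) vs β=4 → FL=W FR=W RL=W RR=W
t=12: phase=(3,3,9,9) vs β=4 → FL=S FR=S RL=W RR=W
t=13: phase=(4,4,10,10) vs β=4 → FL=W FR=W RL=W RR=W
t=14: phase=(5,5,11,11) vs β=4 → FL=W FR=W RL=W RR=W
t=15: phase=(6,6,0,0) vs β=4 → FL=W FR=W RL=S RR=S
t=17: phase=(8,8,2,2) vs β=4 → FL=W FR=W RL=S RR=S

t=0: FL=S FR=S RL=W RR=W
t=2: FL=W FR=W RL=W RR=W
t=8: FL=W FR=W RL=W RR=W
t=12: FL=S FR=S RL=W RR=W
t=13: FL=W FR=W RL=W RR=W
t=14: FL=W FR=W RL=W RR=W
t=15: FL=W FR=W RL=S RR=S
t=17: FL=W FR=W RL=S RR=S


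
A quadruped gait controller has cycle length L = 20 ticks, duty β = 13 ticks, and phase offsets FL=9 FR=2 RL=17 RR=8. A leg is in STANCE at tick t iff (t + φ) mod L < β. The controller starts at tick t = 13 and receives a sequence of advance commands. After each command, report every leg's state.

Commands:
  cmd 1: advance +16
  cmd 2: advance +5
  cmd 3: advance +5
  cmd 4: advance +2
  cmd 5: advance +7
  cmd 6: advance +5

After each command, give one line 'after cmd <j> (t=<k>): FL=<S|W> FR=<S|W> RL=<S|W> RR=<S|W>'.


after cmd 1 (t=29): FL=W FR=S RL=S RR=W
after cmd 2 (t=34): FL=S FR=W RL=S RR=S
after cmd 3 (t=39): FL=S FR=S RL=W RR=S
after cmd 4 (t=41): FL=S FR=S RL=W RR=S
after cmd 5 (t=48): FL=W FR=S RL=S RR=W
after cmd 6 (t=53): FL=S FR=W RL=S RR=S

start t=13: FL=S FR=W RL=S RR=S
cmd 1: advance +16 → t=29, phase=(18,11,6,17) → FL=W FR=S RL=S RR=W
cmd 2: advance +5 → t=34, phase=(3,16,11,2) → FL=S FR=W RL=S RR=S
cmd 3: advance +5 → t=39, phase=(8,1,16,7) → FL=S FR=S RL=W RR=S
cmd 4: advance +2 → t=41, phase=(10,3,18,9) → FL=S FR=S RL=W RR=S
cmd 5: advance +7 → t=48, phase=(17,10,5,16) → FL=W FR=S RL=S RR=W
cmd 6: advance +5 → t=53, phase=(2,15,10,1) → FL=S FR=W RL=S RR=S


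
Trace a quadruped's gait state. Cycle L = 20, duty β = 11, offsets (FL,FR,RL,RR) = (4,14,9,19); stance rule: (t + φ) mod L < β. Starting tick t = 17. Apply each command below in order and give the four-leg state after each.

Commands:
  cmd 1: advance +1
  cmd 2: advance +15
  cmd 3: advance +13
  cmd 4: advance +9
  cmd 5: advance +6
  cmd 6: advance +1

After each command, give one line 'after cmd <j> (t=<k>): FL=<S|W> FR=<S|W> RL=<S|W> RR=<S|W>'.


start t=17: FL=S FR=W RL=S RR=W
cmd 1: advance +1 → t=18, phase=(2,12,7,17) → FL=S FR=W RL=S RR=W
cmd 2: advance +15 → t=33, phase=(17,7,2,12) → FL=W FR=S RL=S RR=W
cmd 3: advance +13 → t=46, phase=(10,0,15,5) → FL=S FR=S RL=W RR=S
cmd 4: advance +9 → t=55, phase=(19,9,4,14) → FL=W FR=S RL=S RR=W
cmd 5: advance +6 → t=61, phase=(5,15,10,0) → FL=S FR=W RL=S RR=S
cmd 6: advance +1 → t=62, phase=(6,16,11,1) → FL=S FR=W RL=W RR=S

after cmd 1 (t=18): FL=S FR=W RL=S RR=W
after cmd 2 (t=33): FL=W FR=S RL=S RR=W
after cmd 3 (t=46): FL=S FR=S RL=W RR=S
after cmd 4 (t=55): FL=W FR=S RL=S RR=W
after cmd 5 (t=61): FL=S FR=W RL=S RR=S
after cmd 6 (t=62): FL=S FR=W RL=W RR=S


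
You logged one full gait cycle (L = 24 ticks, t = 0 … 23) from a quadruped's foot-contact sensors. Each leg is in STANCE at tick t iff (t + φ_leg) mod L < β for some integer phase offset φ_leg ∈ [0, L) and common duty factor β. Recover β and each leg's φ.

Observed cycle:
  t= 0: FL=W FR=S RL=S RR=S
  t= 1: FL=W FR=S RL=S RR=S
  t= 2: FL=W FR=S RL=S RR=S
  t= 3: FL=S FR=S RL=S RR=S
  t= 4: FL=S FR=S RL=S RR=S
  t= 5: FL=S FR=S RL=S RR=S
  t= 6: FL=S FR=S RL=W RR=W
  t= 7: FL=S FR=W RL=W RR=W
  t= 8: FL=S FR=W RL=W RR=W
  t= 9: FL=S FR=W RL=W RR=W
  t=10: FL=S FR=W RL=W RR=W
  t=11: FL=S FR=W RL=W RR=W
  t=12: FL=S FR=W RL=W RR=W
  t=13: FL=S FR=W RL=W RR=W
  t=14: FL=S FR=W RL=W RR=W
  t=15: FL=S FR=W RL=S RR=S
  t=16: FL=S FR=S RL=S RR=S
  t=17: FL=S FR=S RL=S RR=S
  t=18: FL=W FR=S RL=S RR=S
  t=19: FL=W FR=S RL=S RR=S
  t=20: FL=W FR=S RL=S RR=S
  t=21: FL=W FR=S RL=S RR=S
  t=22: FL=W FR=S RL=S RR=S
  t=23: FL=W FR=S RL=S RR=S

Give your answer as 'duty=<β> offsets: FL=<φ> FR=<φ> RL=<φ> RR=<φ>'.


duty=15 offsets: FL=21 FR=8 RL=9 RR=9

duty β = stance ticks per leg = 15
FL: stance ticks = 15; W→S at t=3 → φ=21
FR: stance ticks = 15; W→S at t=16 → φ=8
RL: stance ticks = 15; W→S at t=15 → φ=9
RR: stance ticks = 15; W→S at t=15 → φ=9


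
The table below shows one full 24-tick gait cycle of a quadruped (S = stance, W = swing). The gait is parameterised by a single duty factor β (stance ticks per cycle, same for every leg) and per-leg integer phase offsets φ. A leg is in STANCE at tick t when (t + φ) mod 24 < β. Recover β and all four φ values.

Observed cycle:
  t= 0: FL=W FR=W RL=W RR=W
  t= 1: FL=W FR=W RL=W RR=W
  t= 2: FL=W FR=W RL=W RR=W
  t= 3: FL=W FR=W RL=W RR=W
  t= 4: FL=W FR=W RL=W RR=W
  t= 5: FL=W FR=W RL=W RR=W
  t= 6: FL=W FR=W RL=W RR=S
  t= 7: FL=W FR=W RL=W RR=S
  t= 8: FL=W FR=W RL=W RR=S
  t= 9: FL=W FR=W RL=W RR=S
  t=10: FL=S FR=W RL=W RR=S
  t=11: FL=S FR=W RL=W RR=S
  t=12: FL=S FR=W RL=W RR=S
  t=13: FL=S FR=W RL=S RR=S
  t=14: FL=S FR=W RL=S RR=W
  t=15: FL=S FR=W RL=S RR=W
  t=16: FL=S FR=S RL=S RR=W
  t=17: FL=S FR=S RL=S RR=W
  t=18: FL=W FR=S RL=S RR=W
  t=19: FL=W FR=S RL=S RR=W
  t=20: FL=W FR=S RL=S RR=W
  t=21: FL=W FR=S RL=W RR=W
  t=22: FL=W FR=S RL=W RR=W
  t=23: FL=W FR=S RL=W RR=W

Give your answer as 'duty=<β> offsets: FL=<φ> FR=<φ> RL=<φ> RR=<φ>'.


duty=8 offsets: FL=14 FR=8 RL=11 RR=18

duty β = stance ticks per leg = 8
FL: stance ticks = 8; W→S at t=10 → φ=14
FR: stance ticks = 8; W→S at t=16 → φ=8
RL: stance ticks = 8; W→S at t=13 → φ=11
RR: stance ticks = 8; W→S at t=6 → φ=18
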